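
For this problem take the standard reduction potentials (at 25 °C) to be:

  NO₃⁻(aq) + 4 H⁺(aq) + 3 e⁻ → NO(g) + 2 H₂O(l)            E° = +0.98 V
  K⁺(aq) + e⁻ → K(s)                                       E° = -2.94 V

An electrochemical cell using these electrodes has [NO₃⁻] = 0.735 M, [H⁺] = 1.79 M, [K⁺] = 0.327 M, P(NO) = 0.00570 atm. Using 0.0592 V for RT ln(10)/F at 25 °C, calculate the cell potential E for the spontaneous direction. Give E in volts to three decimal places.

+4.010 V

NO₃⁻/NO is the cathode (higher E°), K⁺/K the anode: E°cell = +0.98 − (-2.94) = +3.92 V, n = 3.
Overall: NO₃⁻(aq) + 4 H⁺(aq) + 3 K(s) → NO(g) + 2 H₂O(l) + 3 K⁺(aq)
Q = P(NO)·[K⁺]^3 / ([NO₃⁻]·[H⁺]^4); log Q = -4.578.
E = E° − (0.0592/n) log Q = +3.92 − (0.0592/3)(-4.578) = +4.010 V.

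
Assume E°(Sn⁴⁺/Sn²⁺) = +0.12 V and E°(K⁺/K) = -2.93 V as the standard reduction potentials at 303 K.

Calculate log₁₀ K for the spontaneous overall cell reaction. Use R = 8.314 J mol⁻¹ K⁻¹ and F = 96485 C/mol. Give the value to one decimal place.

Cathode: Sn⁴⁺/Sn²⁺; anode: K⁺/K. E°cell = (+0.12) − (-2.93) = +3.05 V, with n = 2.
ΔG° = −nFE° = −RT ln K, so ln K = nFE°/(RT) = (2)(96485)(+3.05) / ((8.314)(303)) = 233.635.
log₁₀ K = 233.635 / ln 10 = 101.5.

101.5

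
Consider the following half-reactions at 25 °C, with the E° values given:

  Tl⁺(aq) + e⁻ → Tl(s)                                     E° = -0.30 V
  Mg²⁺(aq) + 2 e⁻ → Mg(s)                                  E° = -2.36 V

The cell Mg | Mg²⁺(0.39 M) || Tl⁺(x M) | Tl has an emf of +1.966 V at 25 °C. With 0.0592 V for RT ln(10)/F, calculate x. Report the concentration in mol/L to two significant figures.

Tl⁺/Tl is the cathode, Mg²⁺/Mg the anode: E°cell = +2.06 V, n = 2.
Overall reaction: 2 Tl⁺(aq) + Mg(s) → 2 Tl(s) + Mg²⁺(aq); Q = [Mg²⁺]^1/[Tl⁺]^2.
From E = E° − (0.0592/n) log Q: log Q = (E° − E)·n/0.0592 = (+2.06 − (+1.966))·2/0.0592 = 3.1757.
So 2·log[Tl⁺] = 1·log(0.39) − log Q = -0.4089 − (3.1757) = -3.5846; log[Tl⁺] = -3.5846 / 2 = -1.7923; [Tl⁺] = 10^(-1.7923) ≈ 0.016 M.

0.016 M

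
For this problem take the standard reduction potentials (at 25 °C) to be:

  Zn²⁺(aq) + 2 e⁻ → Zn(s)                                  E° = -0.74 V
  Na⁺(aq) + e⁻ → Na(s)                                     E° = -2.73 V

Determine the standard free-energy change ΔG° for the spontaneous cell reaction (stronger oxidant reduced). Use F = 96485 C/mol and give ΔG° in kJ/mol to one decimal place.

-384.0 kJ/mol

Zn²⁺/Zn (E° = -0.74 V) is the cathode; Na⁺/Na (E° = -2.73 V) is the anode, so E°cell = +1.99 V.
Balancing electrons gives n = 2 (lcm of 2 and 1).
ΔG° = −nFE° = −(2)(96485)(+1.99) = -384,010 J = -384.0 kJ/mol.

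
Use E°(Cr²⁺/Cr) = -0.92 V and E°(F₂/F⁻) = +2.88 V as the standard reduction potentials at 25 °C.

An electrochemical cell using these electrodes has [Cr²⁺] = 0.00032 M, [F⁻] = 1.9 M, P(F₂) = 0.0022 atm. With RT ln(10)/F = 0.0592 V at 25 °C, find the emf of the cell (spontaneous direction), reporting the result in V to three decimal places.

+3.808 V

F₂/F⁻ is the cathode (higher E°), Cr²⁺/Cr the anode: E°cell = +2.88 − (-0.92) = +3.80 V, n = 2.
Overall: F₂(g) + Cr(s) → 2 F⁻(aq) + Cr²⁺(aq)
Q = [F⁻]^2·[Cr²⁺] / (P(F₂)); log Q = -0.280.
E = E° − (0.0592/n) log Q = +3.80 − (0.0592/2)(-0.280) = +3.808 V.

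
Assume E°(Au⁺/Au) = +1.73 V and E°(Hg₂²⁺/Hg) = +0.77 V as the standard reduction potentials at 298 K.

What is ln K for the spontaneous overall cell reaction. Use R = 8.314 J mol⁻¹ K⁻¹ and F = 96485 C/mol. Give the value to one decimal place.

74.8

Cathode: Au⁺/Au; anode: Hg₂²⁺/Hg. E°cell = (+1.73) − (+0.77) = +0.96 V, with n = 2.
ΔG° = −nFE° = −RT ln K, so ln K = nFE°/(RT) = (2)(96485)(+0.96) / ((8.314)(298)) = 74.771.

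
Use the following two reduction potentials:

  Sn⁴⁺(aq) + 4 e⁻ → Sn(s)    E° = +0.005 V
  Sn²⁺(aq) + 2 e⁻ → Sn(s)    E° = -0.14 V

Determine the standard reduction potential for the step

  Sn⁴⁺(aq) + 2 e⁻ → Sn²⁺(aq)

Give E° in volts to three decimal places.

+0.150 V

Sequential free energies add, so n₃E°₃ = n₁E°₁ + n₂E°₂.
With n₃ = 4, and the known step contributing 2×(-0.14) V, the unknown satisfies 2·E° = 4×(+0.005) − 2×(-0.14) = +0.300.
E° = +0.300 / 2 = +0.150 V.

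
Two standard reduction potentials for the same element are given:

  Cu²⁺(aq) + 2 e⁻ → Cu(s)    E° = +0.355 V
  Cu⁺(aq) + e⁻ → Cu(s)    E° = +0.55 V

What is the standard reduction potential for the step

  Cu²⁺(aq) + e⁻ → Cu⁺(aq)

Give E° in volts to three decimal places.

Sequential free energies add, so n₃E°₃ = n₁E°₁ + n₂E°₂.
With n₃ = 2, and the known step contributing 1×(+0.55) V, the unknown satisfies 1·E° = 2×(+0.355) − 1×(+0.55) = +0.160.
E° = +0.160 / 1 = +0.160 V.

+0.160 V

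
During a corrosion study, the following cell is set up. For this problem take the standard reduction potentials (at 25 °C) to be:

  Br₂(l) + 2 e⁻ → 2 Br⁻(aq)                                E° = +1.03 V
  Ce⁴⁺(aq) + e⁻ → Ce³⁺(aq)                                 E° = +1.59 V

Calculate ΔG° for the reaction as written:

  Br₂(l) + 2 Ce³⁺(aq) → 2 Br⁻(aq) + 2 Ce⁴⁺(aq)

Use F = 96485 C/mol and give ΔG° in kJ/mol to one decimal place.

As written, Br₂/Br⁻ is reduced (cathode) and Ce⁴⁺/Ce³⁺ is oxidised (anode), so E°cell = (+1.03) − (+1.59) = -0.56 V.
Balancing electrons gives n = 2.
ΔG° = −nFE° = −(2)(96485)(-0.56) = 108,063 J = +108.1 kJ/mol.

+108.1 kJ/mol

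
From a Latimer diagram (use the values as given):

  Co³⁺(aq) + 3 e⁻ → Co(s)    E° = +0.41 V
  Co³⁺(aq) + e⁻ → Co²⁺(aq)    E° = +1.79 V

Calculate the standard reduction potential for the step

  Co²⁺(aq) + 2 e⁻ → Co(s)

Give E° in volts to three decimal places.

-0.280 V

Sequential free energies add, so n₃E°₃ = n₁E°₁ + n₂E°₂.
With n₃ = 3, and the known step contributing 1×(+1.79) V, the unknown satisfies 2·E° = 3×(+0.41) − 1×(+1.79) = -0.560.
E° = -0.560 / 2 = -0.280 V.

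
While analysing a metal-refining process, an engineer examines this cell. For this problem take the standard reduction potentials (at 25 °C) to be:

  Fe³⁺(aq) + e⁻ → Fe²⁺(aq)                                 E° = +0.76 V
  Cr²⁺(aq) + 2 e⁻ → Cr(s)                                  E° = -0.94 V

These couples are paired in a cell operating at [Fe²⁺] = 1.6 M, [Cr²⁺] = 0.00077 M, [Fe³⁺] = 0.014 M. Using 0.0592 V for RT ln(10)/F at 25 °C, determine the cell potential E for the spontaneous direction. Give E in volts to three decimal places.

Fe³⁺/Fe²⁺ is the cathode (higher E°), Cr²⁺/Cr the anode: E°cell = +0.76 − (-0.94) = +1.70 V, n = 2.
Overall: 2 Fe³⁺(aq) + Cr(s) → 2 Fe²⁺(aq) + Cr²⁺(aq)
Q = [Fe²⁺]^2·[Cr²⁺] / ([Fe³⁺]^2); log Q = 1.002.
E = E° − (0.0592/n) log Q = +1.70 − (0.0592/2)(1.002) = +1.670 V.

+1.670 V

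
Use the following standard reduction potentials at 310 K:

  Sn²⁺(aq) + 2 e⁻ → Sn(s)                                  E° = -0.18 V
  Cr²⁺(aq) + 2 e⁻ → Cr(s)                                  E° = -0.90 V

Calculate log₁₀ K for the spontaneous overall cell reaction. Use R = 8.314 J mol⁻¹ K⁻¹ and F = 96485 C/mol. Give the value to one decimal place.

23.4

Cathode: Sn²⁺/Sn; anode: Cr²⁺/Cr. E°cell = (-0.18) − (-0.90) = +0.72 V, with n = 2.
ΔG° = −nFE° = −RT ln K, so ln K = nFE°/(RT) = (2)(96485)(+0.72) / ((8.314)(310)) = 53.908.
log₁₀ K = 53.908 / ln 10 = 23.4.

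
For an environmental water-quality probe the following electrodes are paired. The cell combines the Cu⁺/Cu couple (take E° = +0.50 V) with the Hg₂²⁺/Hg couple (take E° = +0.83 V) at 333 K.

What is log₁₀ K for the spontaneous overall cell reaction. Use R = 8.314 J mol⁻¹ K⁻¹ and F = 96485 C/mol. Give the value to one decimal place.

10.0

Cathode: Hg₂²⁺/Hg; anode: Cu⁺/Cu. E°cell = (+0.83) − (+0.50) = +0.33 V, with n = 2.
ΔG° = −nFE° = −RT ln K, so ln K = nFE°/(RT) = (2)(96485)(+0.33) / ((8.314)(333)) = 23.001.
log₁₀ K = 23.001 / ln 10 = 10.0.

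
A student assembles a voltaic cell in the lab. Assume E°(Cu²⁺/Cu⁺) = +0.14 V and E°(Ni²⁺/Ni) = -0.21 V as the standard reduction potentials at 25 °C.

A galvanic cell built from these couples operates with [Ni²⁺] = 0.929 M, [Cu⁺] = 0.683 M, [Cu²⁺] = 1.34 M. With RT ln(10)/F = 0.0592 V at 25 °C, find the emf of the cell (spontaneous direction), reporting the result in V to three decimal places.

+0.368 V

Cu²⁺/Cu⁺ is the cathode (higher E°), Ni²⁺/Ni the anode: E°cell = +0.14 − (-0.21) = +0.35 V, n = 2.
Overall: 2 Cu²⁺(aq) + Ni(s) → 2 Cu⁺(aq) + Ni²⁺(aq)
Q = [Cu⁺]^2·[Ni²⁺] / ([Cu²⁺]^2); log Q = -0.617.
E = E° − (0.0592/n) log Q = +0.35 − (0.0592/2)(-0.617) = +0.368 V.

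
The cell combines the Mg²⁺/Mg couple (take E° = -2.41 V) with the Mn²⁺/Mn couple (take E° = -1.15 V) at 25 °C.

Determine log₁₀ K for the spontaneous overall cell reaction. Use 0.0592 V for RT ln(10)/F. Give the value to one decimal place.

42.6

Cathode: Mn²⁺/Mn; anode: Mg²⁺/Mg. E°cell = +1.26 V, n = 2.
log K = nE°cell / 0.0592 = (2)(+1.26) / 0.0592 = 42.6.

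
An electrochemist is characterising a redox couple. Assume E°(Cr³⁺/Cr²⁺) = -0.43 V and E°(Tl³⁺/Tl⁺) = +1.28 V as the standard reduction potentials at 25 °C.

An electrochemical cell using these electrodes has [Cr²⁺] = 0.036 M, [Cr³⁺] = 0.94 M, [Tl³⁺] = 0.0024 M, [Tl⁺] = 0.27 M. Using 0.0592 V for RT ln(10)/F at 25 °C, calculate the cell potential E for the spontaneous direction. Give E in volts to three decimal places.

+1.565 V

Tl³⁺/Tl⁺ is the cathode (higher E°), Cr³⁺/Cr²⁺ the anode: E°cell = +1.28 − (-0.43) = +1.71 V, n = 2.
Overall: Tl³⁺(aq) + 2 Cr²⁺(aq) → Tl⁺(aq) + 2 Cr³⁺(aq)
Q = [Tl⁺]·[Cr³⁺]^2 / ([Tl³⁺]·[Cr²⁺]^2); log Q = 4.885.
E = E° − (0.0592/n) log Q = +1.71 − (0.0592/2)(4.885) = +1.565 V.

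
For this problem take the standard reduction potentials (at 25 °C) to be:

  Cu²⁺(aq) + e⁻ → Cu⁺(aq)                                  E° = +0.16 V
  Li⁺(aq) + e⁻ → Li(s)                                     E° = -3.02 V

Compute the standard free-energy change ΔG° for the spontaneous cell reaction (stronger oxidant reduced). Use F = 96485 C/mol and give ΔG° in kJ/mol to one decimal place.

Cu²⁺/Cu⁺ (E° = +0.16 V) is the cathode; Li⁺/Li (E° = -3.02 V) is the anode, so E°cell = +3.18 V.
Balancing electrons gives n = 1 (lcm of 1 and 1).
ΔG° = −nFE° = −(1)(96485)(+3.18) = -306,822 J = -306.8 kJ/mol.

-306.8 kJ/mol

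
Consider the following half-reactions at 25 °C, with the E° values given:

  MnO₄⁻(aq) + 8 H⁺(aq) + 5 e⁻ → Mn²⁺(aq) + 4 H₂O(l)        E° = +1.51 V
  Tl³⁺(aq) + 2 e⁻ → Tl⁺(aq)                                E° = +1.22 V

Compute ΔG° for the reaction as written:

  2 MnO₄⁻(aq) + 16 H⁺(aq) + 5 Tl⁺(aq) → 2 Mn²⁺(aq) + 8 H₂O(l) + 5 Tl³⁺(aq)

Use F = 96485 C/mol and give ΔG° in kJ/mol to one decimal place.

-279.8 kJ/mol

As written, MnO₄⁻/Mn²⁺ is reduced (cathode) and Tl³⁺/Tl⁺ is oxidised (anode), so E°cell = (+1.51) − (+1.22) = +0.29 V.
Balancing electrons gives n = 10.
ΔG° = −nFE° = −(10)(96485)(+0.29) = -279,806 J = -279.8 kJ/mol.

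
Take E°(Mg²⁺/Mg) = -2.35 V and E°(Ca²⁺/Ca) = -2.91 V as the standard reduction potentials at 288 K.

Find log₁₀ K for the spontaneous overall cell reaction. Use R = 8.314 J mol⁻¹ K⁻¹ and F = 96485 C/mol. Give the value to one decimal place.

19.6

Cathode: Mg²⁺/Mg; anode: Ca²⁺/Ca. E°cell = (-2.35) − (-2.91) = +0.56 V, with n = 2.
ΔG° = −nFE° = −RT ln K, so ln K = nFE°/(RT) = (2)(96485)(+0.56) / ((8.314)(288)) = 45.131.
log₁₀ K = 45.131 / ln 10 = 19.6.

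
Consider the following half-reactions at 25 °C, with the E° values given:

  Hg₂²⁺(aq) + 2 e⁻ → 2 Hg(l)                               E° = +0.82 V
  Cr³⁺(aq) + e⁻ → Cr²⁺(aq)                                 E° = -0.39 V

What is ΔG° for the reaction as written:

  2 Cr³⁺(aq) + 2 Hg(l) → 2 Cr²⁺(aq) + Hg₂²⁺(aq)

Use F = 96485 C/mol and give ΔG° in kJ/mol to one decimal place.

+233.5 kJ/mol

As written, Cr³⁺/Cr²⁺ is reduced (cathode) and Hg₂²⁺/Hg is oxidised (anode), so E°cell = (-0.39) − (+0.82) = -1.21 V.
Balancing electrons gives n = 2.
ΔG° = −nFE° = −(2)(96485)(-1.21) = 233,494 J = +233.5 kJ/mol.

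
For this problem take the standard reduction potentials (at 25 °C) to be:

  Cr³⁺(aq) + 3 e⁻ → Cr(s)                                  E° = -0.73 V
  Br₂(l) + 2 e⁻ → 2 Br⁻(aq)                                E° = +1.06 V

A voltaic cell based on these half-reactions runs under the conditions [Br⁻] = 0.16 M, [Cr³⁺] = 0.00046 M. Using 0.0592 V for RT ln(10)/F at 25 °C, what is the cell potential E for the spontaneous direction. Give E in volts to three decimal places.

Br₂/Br⁻ is the cathode (higher E°), Cr³⁺/Cr the anode: E°cell = +1.06 − (-0.73) = +1.79 V, n = 6.
Overall: 3 Br₂(l) + 2 Cr(s) → 6 Br⁻(aq) + 2 Cr³⁺(aq)
Q = [Br⁻]^6·[Cr³⁺]^2; log Q = -11.450.
E = E° − (0.0592/n) log Q = +1.79 − (0.0592/6)(-11.450) = +1.903 V.

+1.903 V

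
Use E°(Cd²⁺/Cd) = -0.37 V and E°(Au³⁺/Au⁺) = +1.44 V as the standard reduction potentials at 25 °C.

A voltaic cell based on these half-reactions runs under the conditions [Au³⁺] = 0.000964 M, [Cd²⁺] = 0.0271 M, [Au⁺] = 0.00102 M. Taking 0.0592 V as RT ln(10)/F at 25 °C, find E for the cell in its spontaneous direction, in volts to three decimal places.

+1.856 V

Au³⁺/Au⁺ is the cathode (higher E°), Cd²⁺/Cd the anode: E°cell = +1.44 − (-0.37) = +1.81 V, n = 2.
Overall: Au³⁺(aq) + Cd(s) → Au⁺(aq) + Cd²⁺(aq)
Q = [Au⁺]·[Cd²⁺] / ([Au³⁺]); log Q = -1.543.
E = E° − (0.0592/n) log Q = +1.81 − (0.0592/2)(-1.543) = +1.856 V.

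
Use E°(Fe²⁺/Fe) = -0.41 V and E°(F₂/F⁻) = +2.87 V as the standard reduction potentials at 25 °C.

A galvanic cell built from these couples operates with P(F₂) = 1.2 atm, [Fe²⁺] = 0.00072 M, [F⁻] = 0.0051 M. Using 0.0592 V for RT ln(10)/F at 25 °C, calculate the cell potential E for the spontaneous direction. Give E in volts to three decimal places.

+3.511 V

F₂/F⁻ is the cathode (higher E°), Fe²⁺/Fe the anode: E°cell = +2.87 − (-0.41) = +3.28 V, n = 2.
Overall: F₂(g) + Fe(s) → 2 F⁻(aq) + Fe²⁺(aq)
Q = [F⁻]^2·[Fe²⁺] / (P(F₂)); log Q = -7.807.
E = E° − (0.0592/n) log Q = +3.28 − (0.0592/2)(-7.807) = +3.511 V.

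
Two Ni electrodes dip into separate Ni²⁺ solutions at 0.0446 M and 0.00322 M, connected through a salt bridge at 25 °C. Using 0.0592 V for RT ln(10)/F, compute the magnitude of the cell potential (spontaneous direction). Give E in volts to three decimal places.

+0.034 V

For a concentration cell E°cell = 0. The 0.0446 M side is the cathode (reduction is favoured where [Ni²⁺] is higher).
With n = 2, E = −(0.0592/2) log([Ni²⁺]ₐₙ/[Ni²⁺]꜀ₐₜ) = −(0.0592/2) log(0.00322/0.0446) = −(0.0592/2)(-1.141) = +0.034 V.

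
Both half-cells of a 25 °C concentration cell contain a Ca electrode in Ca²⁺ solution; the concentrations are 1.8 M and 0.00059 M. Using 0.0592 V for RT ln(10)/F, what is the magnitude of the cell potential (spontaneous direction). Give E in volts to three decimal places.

For a concentration cell E°cell = 0. The 1.8 M side is the cathode (reduction is favoured where [Ca²⁺] is higher).
With n = 2, E = −(0.0592/2) log([Ca²⁺]ₐₙ/[Ca²⁺]꜀ₐₜ) = −(0.0592/2) log(0.00059/1.8) = −(0.0592/2)(-3.484) = +0.103 V.

+0.103 V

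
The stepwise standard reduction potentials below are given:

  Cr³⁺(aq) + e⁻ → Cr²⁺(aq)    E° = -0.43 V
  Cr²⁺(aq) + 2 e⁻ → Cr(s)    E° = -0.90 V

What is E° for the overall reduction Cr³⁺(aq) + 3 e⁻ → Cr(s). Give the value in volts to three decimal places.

-0.743 V

Adding the free-energy changes (−nFE°) of the two steps gives −n₃FE°₃ = −n₁FE°₁ − n₂FE°₂.
E°₃ = (1×-0.43 + 2×-0.90) / 3 = (-2.230) / 3 = -0.743 V.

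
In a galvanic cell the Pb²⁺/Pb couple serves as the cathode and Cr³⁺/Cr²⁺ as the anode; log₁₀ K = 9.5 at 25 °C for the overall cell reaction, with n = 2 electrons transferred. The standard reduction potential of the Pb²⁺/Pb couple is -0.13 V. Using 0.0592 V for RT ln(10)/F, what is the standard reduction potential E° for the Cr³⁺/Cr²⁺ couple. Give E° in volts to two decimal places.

-0.41 V

E°cell = (0.0592/n)·log K = (0.0592/2)(9.5) = +0.281 V.
Since Pb²⁺/Pb is the cathode and Cr³⁺/Cr²⁺ the anode, E°cell = E°(Pb²⁺/Pb) − E°(Cr³⁺/Cr²⁺).
So E°(Cr³⁺/Cr²⁺) = E°(Pb²⁺/Pb) − E°cell = (-0.13) − (+0.281) = -0.41 V.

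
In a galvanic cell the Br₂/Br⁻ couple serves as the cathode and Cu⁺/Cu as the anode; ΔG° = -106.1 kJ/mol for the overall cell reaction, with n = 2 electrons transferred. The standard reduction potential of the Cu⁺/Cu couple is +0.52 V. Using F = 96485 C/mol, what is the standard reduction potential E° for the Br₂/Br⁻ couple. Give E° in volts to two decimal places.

+1.07 V

E°cell = −ΔG°/(nF) = −(-106.1×10³)/((2)(96485)) = +0.550 V.
Since Br₂/Br⁻ is the cathode and Cu⁺/Cu the anode, E°cell = E°(Br₂/Br⁻) − E°(Cu⁺/Cu).
So E°(Br₂/Br⁻) = E°cell + E°(Cu⁺/Cu) = +0.550 + (+0.52) = +1.07 V.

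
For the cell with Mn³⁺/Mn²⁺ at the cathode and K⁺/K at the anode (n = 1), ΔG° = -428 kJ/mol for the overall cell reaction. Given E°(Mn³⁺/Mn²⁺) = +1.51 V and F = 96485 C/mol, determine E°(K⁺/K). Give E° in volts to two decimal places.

E°cell = −ΔG°/(nF) = −(-428×10³)/((1)(96485)) = +4.436 V.
Since Mn³⁺/Mn²⁺ is the cathode and K⁺/K the anode, E°cell = E°(Mn³⁺/Mn²⁺) − E°(K⁺/K).
So E°(K⁺/K) = E°(Mn³⁺/Mn²⁺) − E°cell = (+1.51) − (+4.436) = -2.93 V.

-2.93 V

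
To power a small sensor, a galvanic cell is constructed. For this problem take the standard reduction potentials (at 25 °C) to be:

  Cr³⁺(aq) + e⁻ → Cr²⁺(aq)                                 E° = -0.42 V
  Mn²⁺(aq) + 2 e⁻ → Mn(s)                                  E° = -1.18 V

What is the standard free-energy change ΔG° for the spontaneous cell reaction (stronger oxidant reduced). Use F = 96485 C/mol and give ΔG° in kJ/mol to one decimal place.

-146.7 kJ/mol

Cr³⁺/Cr²⁺ (E° = -0.42 V) is the cathode; Mn²⁺/Mn (E° = -1.18 V) is the anode, so E°cell = +0.76 V.
Balancing electrons gives n = 2 (lcm of 1 and 2).
ΔG° = −nFE° = −(2)(96485)(+0.76) = -146,657 J = -146.7 kJ/mol.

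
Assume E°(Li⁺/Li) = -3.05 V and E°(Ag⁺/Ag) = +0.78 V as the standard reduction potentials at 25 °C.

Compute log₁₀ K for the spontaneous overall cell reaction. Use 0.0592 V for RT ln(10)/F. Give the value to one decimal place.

64.7

Cathode: Ag⁺/Ag; anode: Li⁺/Li. E°cell = +3.83 V, n = 1.
log K = nE°cell / 0.0592 = (1)(+3.83) / 0.0592 = 64.7.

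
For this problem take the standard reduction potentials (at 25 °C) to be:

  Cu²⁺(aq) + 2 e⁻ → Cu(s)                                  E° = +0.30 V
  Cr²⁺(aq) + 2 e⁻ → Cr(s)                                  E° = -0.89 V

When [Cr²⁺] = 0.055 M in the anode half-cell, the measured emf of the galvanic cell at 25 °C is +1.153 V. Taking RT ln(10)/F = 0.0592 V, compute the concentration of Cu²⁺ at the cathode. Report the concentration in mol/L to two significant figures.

Cu²⁺/Cu is the cathode, Cr²⁺/Cr the anode: E°cell = +1.19 V, n = 2.
Overall reaction: Cu²⁺(aq) + Cr(s) → Cu(s) + Cr²⁺(aq); Q = [Cr²⁺]^1/[Cu²⁺]^1.
From E = E° − (0.0592/n) log Q: log Q = (E° − E)·n/0.0592 = (+1.19 − (+1.153))·2/0.0592 = 1.2500.
So 1·log[Cu²⁺] = 1·log(0.055) − log Q = -1.2596 − (1.2500) = -2.5096; [Cu²⁺] = 10^(-2.5096) ≈ 0.0031 M.

0.0031 M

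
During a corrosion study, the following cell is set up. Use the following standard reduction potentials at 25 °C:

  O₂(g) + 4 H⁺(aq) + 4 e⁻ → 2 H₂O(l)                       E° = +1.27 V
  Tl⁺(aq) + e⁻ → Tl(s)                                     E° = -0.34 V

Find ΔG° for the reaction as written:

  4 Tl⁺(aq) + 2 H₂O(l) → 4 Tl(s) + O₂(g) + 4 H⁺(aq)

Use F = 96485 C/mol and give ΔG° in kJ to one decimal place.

+621.4 kJ

As written, Tl⁺/Tl is reduced (cathode) and O₂/H₂O is oxidised (anode), so E°cell = (-0.34) − (+1.27) = -1.61 V.
Balancing electrons gives n = 4.
ΔG° = −nFE° = −(4)(96485)(-1.61) = 621,363 J = +621.4 kJ.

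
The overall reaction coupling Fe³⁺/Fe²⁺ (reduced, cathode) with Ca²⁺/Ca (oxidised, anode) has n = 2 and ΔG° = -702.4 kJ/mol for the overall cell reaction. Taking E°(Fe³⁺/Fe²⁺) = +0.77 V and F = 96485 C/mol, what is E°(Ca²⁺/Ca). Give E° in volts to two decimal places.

E°cell = −ΔG°/(nF) = −(-702.4×10³)/((2)(96485)) = +3.640 V.
Since Fe³⁺/Fe²⁺ is the cathode and Ca²⁺/Ca the anode, E°cell = E°(Fe³⁺/Fe²⁺) − E°(Ca²⁺/Ca).
So E°(Ca²⁺/Ca) = E°(Fe³⁺/Fe²⁺) − E°cell = (+0.77) − (+3.640) = -2.87 V.

-2.87 V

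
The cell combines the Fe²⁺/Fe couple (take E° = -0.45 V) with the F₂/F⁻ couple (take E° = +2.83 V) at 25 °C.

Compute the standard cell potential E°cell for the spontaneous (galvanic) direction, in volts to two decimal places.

+3.28 V

The F₂/F⁻ couple has the higher reduction potential, so it is the cathode; Fe²⁺/Fe is oxidised at the anode.
E°cell = E°(cathode) − E°(anode) = (+2.83) − (-0.45) = +3.28 V.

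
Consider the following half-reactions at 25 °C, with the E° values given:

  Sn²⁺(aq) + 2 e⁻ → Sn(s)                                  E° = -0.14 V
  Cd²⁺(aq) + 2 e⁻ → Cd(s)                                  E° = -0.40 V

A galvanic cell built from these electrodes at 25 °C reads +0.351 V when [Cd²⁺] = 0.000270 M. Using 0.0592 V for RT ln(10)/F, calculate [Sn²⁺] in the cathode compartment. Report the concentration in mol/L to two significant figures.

0.32 M

Sn²⁺/Sn is the cathode, Cd²⁺/Cd the anode: E°cell = +0.26 V, n = 2.
Overall reaction: Sn²⁺(aq) + Cd(s) → Sn(s) + Cd²⁺(aq); Q = [Cd²⁺]^1/[Sn²⁺]^1.
From E = E° − (0.0592/n) log Q: log Q = (E° − E)·n/0.0592 = (+0.26 − (+0.351))·2/0.0592 = -3.0743.
So 1·log[Sn²⁺] = 1·log(0.00027) − log Q = -3.5686 − (-3.0743) = -0.4943; [Sn²⁺] = 10^(-0.4943) ≈ 0.32 M.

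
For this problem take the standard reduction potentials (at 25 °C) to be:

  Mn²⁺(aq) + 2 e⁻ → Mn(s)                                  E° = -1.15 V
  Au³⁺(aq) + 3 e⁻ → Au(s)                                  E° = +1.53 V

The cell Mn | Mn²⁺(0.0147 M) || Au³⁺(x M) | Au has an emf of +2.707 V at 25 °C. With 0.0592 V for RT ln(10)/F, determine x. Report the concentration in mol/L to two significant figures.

0.042 M

Au³⁺/Au is the cathode, Mn²⁺/Mn the anode: E°cell = +2.68 V, n = 6.
Overall reaction: 2 Au³⁺(aq) + 3 Mn(s) → 2 Au(s) + 3 Mn²⁺(aq); Q = [Mn²⁺]^3/[Au³⁺]^2.
From E = E° − (0.0592/n) log Q: log Q = (E° − E)·n/0.0592 = (+2.68 − (+2.707))·6/0.0592 = -2.7365.
So 2·log[Au³⁺] = 3·log(0.0147) − log Q = -5.4980 − (-2.7365) = -2.7615; log[Au³⁺] = -2.7615 / 2 = -1.3807; [Au³⁺] = 10^(-1.3807) ≈ 0.042 M.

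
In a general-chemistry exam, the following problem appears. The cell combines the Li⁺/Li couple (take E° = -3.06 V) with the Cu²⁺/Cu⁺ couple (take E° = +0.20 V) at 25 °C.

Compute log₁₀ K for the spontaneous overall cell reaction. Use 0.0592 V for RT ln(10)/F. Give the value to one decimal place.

Cathode: Cu²⁺/Cu⁺; anode: Li⁺/Li. E°cell = +3.26 V, n = 1.
log K = nE°cell / 0.0592 = (1)(+3.26) / 0.0592 = 55.1.

55.1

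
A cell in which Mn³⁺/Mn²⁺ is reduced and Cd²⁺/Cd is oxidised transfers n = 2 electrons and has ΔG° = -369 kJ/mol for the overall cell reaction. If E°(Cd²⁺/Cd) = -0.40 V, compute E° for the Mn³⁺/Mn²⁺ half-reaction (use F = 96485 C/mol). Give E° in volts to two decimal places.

E°cell = −ΔG°/(nF) = −(-369×10³)/((2)(96485)) = +1.912 V.
Since Mn³⁺/Mn²⁺ is the cathode and Cd²⁺/Cd the anode, E°cell = E°(Mn³⁺/Mn²⁺) − E°(Cd²⁺/Cd).
So E°(Mn³⁺/Mn²⁺) = E°cell + E°(Cd²⁺/Cd) = +1.912 + (-0.40) = +1.51 V.

+1.51 V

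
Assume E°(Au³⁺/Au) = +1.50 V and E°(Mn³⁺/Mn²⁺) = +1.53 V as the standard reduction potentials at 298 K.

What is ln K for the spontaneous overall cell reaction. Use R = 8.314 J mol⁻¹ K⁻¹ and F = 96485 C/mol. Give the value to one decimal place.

Cathode: Mn³⁺/Mn²⁺; anode: Au³⁺/Au. E°cell = (+1.53) − (+1.50) = +0.03 V, with n = 3.
ΔG° = −nFE° = −RT ln K, so ln K = nFE°/(RT) = (3)(96485)(+0.03) / ((8.314)(298)) = 3.505.

3.5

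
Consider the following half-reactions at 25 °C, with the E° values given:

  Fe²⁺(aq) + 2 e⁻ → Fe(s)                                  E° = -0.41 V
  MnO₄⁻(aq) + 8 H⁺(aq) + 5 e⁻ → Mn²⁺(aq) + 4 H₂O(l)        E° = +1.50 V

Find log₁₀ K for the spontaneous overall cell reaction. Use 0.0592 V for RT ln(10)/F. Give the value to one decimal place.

Cathode: MnO₄⁻/Mn²⁺; anode: Fe²⁺/Fe. E°cell = +1.91 V, n = 10.
log K = nE°cell / 0.0592 = (10)(+1.91) / 0.0592 = 322.6.

322.6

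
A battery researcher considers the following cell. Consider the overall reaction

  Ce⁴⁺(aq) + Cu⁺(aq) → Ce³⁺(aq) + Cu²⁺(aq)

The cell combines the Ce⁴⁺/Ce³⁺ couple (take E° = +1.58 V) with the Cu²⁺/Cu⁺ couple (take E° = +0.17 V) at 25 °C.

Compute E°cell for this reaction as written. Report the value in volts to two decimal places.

The Ce⁴⁺/Ce³⁺ couple has the higher reduction potential, so it is the cathode; Cu²⁺/Cu⁺ is oxidised at the anode.
E°cell = E°(cathode) − E°(anode) = (+1.58) − (+0.17) = +1.41 V.
Since E°cell > 0, the reaction is spontaneous under standard conditions.

+1.41 V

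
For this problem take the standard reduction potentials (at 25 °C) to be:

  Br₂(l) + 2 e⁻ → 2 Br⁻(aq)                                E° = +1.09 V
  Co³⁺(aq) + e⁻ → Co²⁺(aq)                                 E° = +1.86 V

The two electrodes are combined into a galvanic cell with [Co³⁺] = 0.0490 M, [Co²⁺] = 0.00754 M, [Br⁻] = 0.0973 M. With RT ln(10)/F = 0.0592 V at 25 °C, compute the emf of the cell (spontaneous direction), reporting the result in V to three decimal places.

+0.758 V

Co³⁺/Co²⁺ is the cathode (higher E°), Br₂/Br⁻ the anode: E°cell = +1.86 − (+1.09) = +0.77 V, n = 2.
Overall: 2 Co³⁺(aq) + 2 Br⁻(aq) → 2 Co²⁺(aq) + Br₂(l)
Q = [Co²⁺]^2 / ([Co³⁺]^2·[Br⁻]^2); log Q = 0.398.
E = E° − (0.0592/n) log Q = +0.77 − (0.0592/2)(0.398) = +0.758 V.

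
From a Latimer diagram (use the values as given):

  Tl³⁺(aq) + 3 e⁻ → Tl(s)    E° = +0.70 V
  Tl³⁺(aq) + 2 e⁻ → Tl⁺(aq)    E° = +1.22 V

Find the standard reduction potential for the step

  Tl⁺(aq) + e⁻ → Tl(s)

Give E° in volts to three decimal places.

Sequential free energies add, so n₃E°₃ = n₁E°₁ + n₂E°₂.
With n₃ = 3, and the known step contributing 2×(+1.22) V, the unknown satisfies 1·E° = 3×(+0.70) − 2×(+1.22) = -0.340.
E° = -0.340 / 1 = -0.340 V.

-0.340 V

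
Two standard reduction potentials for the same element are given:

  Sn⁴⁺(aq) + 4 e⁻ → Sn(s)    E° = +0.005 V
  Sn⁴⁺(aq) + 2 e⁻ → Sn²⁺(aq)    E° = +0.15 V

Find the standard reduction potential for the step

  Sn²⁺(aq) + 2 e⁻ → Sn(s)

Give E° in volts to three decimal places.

Sequential free energies add, so n₃E°₃ = n₁E°₁ + n₂E°₂.
With n₃ = 4, and the known step contributing 2×(+0.15) V, the unknown satisfies 2·E° = 4×(+0.005) − 2×(+0.15) = -0.280.
E° = -0.280 / 2 = -0.140 V.

-0.140 V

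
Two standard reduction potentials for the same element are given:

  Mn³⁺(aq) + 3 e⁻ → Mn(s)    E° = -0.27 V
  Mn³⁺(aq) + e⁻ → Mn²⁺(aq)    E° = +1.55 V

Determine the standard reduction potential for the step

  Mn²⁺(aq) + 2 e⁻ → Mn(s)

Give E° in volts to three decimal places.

Sequential free energies add, so n₃E°₃ = n₁E°₁ + n₂E°₂.
With n₃ = 3, and the known step contributing 1×(+1.55) V, the unknown satisfies 2·E° = 3×(-0.27) − 1×(+1.55) = -2.360.
E° = -2.360 / 2 = -1.180 V.

-1.180 V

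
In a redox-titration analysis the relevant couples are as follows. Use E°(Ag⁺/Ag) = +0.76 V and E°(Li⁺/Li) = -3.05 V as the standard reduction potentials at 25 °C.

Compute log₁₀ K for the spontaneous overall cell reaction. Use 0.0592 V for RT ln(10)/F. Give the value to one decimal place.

Cathode: Ag⁺/Ag; anode: Li⁺/Li. E°cell = +3.81 V, n = 1.
log K = nE°cell / 0.0592 = (1)(+3.81) / 0.0592 = 64.4.

64.4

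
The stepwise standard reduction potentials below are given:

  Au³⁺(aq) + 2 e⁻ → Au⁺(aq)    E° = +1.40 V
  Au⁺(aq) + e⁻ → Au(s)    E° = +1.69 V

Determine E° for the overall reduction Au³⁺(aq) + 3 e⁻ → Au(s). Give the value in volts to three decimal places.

Since ΔG° = −nFE° is additive over sequential reductions, n₃E°₃ = n₁E°₁ + n₂E°₂.
E°₃ = (2×+1.40 + 1×+1.69) / 3 = (+4.490) / 3 = +1.497 V.

+1.497 V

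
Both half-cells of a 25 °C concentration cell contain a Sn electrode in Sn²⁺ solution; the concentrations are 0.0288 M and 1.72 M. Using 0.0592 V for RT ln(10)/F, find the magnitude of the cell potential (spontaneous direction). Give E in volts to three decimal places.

+0.053 V

For a concentration cell E°cell = 0. The 1.72 M side is the cathode (reduction is favoured where [Sn²⁺] is higher).
With n = 2, E = −(0.0592/2) log([Sn²⁺]ₐₙ/[Sn²⁺]꜀ₐₜ) = −(0.0592/2) log(0.0288/1.72) = −(0.0592/2)(-1.776) = +0.053 V.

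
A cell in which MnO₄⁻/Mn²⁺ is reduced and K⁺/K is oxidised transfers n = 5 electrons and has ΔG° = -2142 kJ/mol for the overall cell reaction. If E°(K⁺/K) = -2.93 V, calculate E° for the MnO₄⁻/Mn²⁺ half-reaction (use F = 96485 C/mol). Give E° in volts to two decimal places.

+1.51 V

E°cell = −ΔG°/(nF) = −(-2142×10³)/((5)(96485)) = +4.440 V.
Since MnO₄⁻/Mn²⁺ is the cathode and K⁺/K the anode, E°cell = E°(MnO₄⁻/Mn²⁺) − E°(K⁺/K).
So E°(MnO₄⁻/Mn²⁺) = E°cell + E°(K⁺/K) = +4.440 + (-2.93) = +1.51 V.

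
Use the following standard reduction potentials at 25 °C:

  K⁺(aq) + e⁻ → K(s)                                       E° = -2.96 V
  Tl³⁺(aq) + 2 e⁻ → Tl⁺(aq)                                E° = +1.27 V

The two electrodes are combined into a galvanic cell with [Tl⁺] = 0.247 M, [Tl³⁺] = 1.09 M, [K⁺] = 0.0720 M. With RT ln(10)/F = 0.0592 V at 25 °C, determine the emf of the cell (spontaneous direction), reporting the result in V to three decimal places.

+4.317 V

Tl³⁺/Tl⁺ is the cathode (higher E°), K⁺/K the anode: E°cell = +1.27 − (-2.96) = +4.23 V, n = 2.
Overall: Tl³⁺(aq) + 2 K(s) → Tl⁺(aq) + 2 K⁺(aq)
Q = [Tl⁺]·[K⁺]^2 / ([Tl³⁺]); log Q = -2.930.
E = E° − (0.0592/n) log Q = +4.23 − (0.0592/2)(-2.930) = +4.317 V.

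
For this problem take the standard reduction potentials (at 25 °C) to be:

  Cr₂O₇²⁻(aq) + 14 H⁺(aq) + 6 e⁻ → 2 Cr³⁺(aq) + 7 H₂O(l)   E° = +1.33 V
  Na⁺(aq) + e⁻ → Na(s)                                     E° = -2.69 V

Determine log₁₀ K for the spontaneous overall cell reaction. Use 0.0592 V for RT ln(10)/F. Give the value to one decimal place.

Cathode: Cr₂O₇²⁻/Cr³⁺; anode: Na⁺/Na. E°cell = +4.02 V, n = 6.
log K = nE°cell / 0.0592 = (6)(+4.02) / 0.0592 = 407.4.

407.4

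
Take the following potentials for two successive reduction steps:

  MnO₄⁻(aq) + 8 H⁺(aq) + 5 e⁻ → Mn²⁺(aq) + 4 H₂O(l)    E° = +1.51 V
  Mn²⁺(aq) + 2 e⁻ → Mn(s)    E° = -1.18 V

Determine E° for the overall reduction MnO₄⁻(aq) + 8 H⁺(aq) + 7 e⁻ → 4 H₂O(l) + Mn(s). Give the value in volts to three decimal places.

Adding the free-energy changes (−nFE°) of the two steps gives −n₃FE°₃ = −n₁FE°₁ − n₂FE°₂.
E°₃ = (5×+1.51 + 2×-1.18) / 7 = (+5.190) / 7 = +0.741 V.

+0.741 V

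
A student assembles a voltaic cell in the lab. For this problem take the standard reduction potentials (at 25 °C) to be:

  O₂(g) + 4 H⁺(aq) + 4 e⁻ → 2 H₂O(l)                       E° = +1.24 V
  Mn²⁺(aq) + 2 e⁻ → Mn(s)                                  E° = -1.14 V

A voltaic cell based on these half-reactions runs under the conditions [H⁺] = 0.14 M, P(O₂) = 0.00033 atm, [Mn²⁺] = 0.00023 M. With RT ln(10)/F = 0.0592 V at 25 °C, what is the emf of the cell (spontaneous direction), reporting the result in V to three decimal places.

O₂/H₂O is the cathode (higher E°), Mn²⁺/Mn the anode: E°cell = +1.24 − (-1.14) = +2.38 V, n = 4.
Overall: O₂(g) + 4 H⁺(aq) + 2 Mn(s) → 2 H₂O(l) + 2 Mn²⁺(aq)
Q = [Mn²⁺]^2 / (P(O₂)·[H⁺]^4); log Q = -0.380.
E = E° − (0.0592/n) log Q = +2.38 − (0.0592/4)(-0.380) = +2.386 V.

+2.386 V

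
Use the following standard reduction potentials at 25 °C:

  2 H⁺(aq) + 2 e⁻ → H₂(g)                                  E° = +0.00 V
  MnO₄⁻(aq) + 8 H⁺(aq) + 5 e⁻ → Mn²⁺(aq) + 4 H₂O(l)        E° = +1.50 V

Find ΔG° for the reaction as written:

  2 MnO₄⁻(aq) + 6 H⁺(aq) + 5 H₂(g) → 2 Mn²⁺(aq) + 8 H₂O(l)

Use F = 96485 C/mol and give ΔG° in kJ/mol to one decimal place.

As written, MnO₄⁻/Mn²⁺ is reduced (cathode) and H⁺/H₂ is oxidised (anode), so E°cell = (+1.50) − (+0.00) = +1.50 V.
Balancing electrons gives n = 10.
ΔG° = −nFE° = −(10)(96485)(+1.50) = -1,447,275 J = -1447.3 kJ/mol.

-1447.3 kJ/mol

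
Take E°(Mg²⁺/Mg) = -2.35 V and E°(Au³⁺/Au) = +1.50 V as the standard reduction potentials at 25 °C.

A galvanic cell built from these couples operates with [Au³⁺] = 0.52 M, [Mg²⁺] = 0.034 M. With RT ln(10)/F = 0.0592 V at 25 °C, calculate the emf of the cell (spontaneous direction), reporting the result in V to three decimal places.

+3.888 V

Au³⁺/Au is the cathode (higher E°), Mg²⁺/Mg the anode: E°cell = +1.50 − (-2.35) = +3.85 V, n = 6.
Overall: 2 Au³⁺(aq) + 3 Mg(s) → 2 Au(s) + 3 Mg²⁺(aq)
Q = [Mg²⁺]^3 / ([Au³⁺]^2); log Q = -3.838.
E = E° − (0.0592/n) log Q = +3.85 − (0.0592/6)(-3.838) = +3.888 V.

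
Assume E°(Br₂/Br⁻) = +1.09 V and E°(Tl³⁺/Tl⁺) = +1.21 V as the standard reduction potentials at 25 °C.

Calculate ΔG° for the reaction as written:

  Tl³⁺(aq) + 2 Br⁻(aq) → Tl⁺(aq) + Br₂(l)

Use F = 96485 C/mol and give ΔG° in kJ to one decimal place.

-23.2 kJ

As written, Tl³⁺/Tl⁺ is reduced (cathode) and Br₂/Br⁻ is oxidised (anode), so E°cell = (+1.21) − (+1.09) = +0.12 V.
Balancing electrons gives n = 2.
ΔG° = −nFE° = −(2)(96485)(+0.12) = -23,156 J = -23.2 kJ.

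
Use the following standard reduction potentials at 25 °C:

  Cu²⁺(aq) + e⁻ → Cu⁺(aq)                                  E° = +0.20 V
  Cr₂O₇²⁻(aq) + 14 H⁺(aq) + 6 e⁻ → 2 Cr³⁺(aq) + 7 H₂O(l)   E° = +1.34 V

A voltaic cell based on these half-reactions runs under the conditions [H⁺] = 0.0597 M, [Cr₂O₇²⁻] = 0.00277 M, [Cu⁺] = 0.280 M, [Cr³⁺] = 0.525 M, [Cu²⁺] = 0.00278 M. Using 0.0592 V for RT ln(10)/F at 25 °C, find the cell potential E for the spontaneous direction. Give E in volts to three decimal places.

Cr₂O₇²⁻/Cr³⁺ is the cathode (higher E°), Cu²⁺/Cu⁺ the anode: E°cell = +1.34 − (+0.20) = +1.14 V, n = 6.
Overall: Cr₂O₇²⁻(aq) + 14 H⁺(aq) + 6 Cu⁺(aq) → 2 Cr³⁺(aq) + 7 H₂O(l) + 6 Cu²⁺(aq)
Q = [Cr³⁺]^2·[Cu²⁺]^6 / ([Cr₂O₇²⁻]·[H⁺]^14·[Cu⁺]^6); log Q = 7.116.
E = E° − (0.0592/n) log Q = +1.14 − (0.0592/6)(7.116) = +1.070 V.

+1.070 V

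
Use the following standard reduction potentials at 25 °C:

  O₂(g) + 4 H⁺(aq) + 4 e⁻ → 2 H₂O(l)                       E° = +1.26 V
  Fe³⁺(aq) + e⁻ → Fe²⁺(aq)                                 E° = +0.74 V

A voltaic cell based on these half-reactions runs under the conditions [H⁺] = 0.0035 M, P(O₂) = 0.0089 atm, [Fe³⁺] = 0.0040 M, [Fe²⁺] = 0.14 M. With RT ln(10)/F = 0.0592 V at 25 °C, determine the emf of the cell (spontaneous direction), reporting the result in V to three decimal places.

O₂/H₂O is the cathode (higher E°), Fe³⁺/Fe²⁺ the anode: E°cell = +1.26 − (+0.74) = +0.52 V, n = 4.
Overall: O₂(g) + 4 H⁺(aq) + 4 Fe²⁺(aq) → 2 H₂O(l) + 4 Fe³⁺(aq)
Q = [Fe³⁺]^4 / (P(O₂)·[H⁺]^4·[Fe²⁺]^4); log Q = 5.698.
E = E° − (0.0592/n) log Q = +0.52 − (0.0592/4)(5.698) = +0.436 V.

+0.436 V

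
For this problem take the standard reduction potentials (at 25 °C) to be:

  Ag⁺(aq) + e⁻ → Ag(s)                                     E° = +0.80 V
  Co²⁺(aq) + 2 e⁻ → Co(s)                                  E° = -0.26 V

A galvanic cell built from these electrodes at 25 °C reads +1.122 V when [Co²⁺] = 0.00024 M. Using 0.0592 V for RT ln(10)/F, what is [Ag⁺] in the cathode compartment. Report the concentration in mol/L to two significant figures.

0.17 M

Ag⁺/Ag is the cathode, Co²⁺/Co the anode: E°cell = +1.06 V, n = 2.
Overall reaction: 2 Ag⁺(aq) + Co(s) → 2 Ag(s) + Co²⁺(aq); Q = [Co²⁺]^1/[Ag⁺]^2.
From E = E° − (0.0592/n) log Q: log Q = (E° − E)·n/0.0592 = (+1.06 − (+1.122))·2/0.0592 = -2.0946.
So 2·log[Ag⁺] = 1·log(0.00024) − log Q = -3.6198 − (-2.0946) = -1.5252; log[Ag⁺] = -1.5252 / 2 = -0.7626; [Ag⁺] = 10^(-0.7626) ≈ 0.17 M.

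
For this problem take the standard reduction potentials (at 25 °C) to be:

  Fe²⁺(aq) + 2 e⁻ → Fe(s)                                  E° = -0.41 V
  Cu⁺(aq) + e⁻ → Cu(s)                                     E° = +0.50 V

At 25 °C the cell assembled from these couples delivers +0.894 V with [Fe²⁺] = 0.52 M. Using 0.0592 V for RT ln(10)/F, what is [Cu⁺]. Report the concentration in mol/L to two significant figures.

0.39 M

Cu⁺/Cu is the cathode, Fe²⁺/Fe the anode: E°cell = +0.91 V, n = 2.
Overall reaction: 2 Cu⁺(aq) + Fe(s) → 2 Cu(s) + Fe²⁺(aq); Q = [Fe²⁺]^1/[Cu⁺]^2.
From E = E° − (0.0592/n) log Q: log Q = (E° − E)·n/0.0592 = (+0.91 − (+0.894))·2/0.0592 = 0.5405.
So 2·log[Cu⁺] = 1·log(0.52) − log Q = -0.2840 − (0.5405) = -0.8245; log[Cu⁺] = -0.8245 / 2 = -0.4123; [Cu⁺] = 10^(-0.4123) ≈ 0.39 M.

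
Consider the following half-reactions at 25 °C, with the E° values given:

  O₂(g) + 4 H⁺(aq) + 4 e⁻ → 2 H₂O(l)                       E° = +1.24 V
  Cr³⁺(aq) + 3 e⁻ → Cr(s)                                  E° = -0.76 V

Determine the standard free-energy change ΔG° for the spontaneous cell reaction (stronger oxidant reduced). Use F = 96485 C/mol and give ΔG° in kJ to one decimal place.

O₂/H₂O (E° = +1.24 V) is the cathode; Cr³⁺/Cr (E° = -0.76 V) is the anode, so E°cell = +2.00 V.
Balancing electrons gives n = 12 (lcm of 4 and 3).
ΔG° = −nFE° = −(12)(96485)(+2.00) = -2,315,640 J = -2315.6 kJ.

-2315.6 kJ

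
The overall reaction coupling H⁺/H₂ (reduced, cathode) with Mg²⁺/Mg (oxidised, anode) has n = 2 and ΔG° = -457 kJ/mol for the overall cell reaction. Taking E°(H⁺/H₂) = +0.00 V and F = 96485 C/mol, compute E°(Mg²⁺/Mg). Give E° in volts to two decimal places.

-2.37 V

E°cell = −ΔG°/(nF) = −(-457×10³)/((2)(96485)) = +2.368 V.
Since H⁺/H₂ is the cathode and Mg²⁺/Mg the anode, E°cell = E°(H⁺/H₂) − E°(Mg²⁺/Mg).
So E°(Mg²⁺/Mg) = E°(H⁺/H₂) − E°cell = (+0.00) − (+2.368) = -2.37 V.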